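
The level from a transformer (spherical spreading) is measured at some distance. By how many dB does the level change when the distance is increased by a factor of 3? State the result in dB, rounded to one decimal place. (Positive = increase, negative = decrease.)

A point source loses 6 dB per doubling of distance; generally ΔL = −20·log₁₀(r₂/r₁).
ΔL = −20·log₁₀(3) = -9.54 dB.

-9.5 dB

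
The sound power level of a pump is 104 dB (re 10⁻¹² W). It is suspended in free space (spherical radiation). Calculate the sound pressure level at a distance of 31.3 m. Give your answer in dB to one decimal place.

The power spreads over a sphere of area 4π·r², so L_p = L_w − 10·log₁₀(4π·r²).
4π·r² = 1.231e+04 m², 10·log₁₀ of that is 40.903 dB.
L_p = 104 − 40.903 = 63.10 dB.

63.1 dB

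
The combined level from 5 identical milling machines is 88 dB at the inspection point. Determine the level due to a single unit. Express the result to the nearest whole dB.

5 equal contributions raise the level by 10·log₁₀ 5 = 6.990 dB, so each unit alone gives 88 − 6.990.

81 dB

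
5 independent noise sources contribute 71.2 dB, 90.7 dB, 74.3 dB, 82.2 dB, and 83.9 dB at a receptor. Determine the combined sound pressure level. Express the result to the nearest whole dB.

92 dB

For uncorrelated sources the intensities add, so convert each level to linear form, sum, and take 10·log₁₀ of the total.
Σ 10^(L/10) = 10^(71.2/10) + 10^(90.7/10) + 10^(74.3/10) + 10^(82.2/10) + 10^(83.9/10) = 1.626e+09.
L_total = 10·log₁₀(1.626e+09) = 92.11 dB.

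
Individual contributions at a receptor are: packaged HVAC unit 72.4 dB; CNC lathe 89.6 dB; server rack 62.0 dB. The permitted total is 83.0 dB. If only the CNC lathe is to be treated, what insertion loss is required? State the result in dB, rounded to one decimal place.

7.0 dB

Fixed contribution from the other sources: Σ 10^(L/10) = 10^(72.4/10) + 10^(62.0/10) = 1.896e+07 (72.78 dB).
To meet 83.0 dB overall, the treated CNC lathe may contribute at most 10^(83.0/10) − 1.896e+07 = 1.806e+08, i.e. 82.57 dB.
Required insertion loss = 89.6 − 82.57 = 7.03 dB.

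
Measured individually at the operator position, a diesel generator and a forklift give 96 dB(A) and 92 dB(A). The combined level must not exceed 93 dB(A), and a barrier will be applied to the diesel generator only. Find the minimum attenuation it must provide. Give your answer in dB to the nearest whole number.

Fixed contribution from the other source: Σ 10^(L/10) = 10^(92/10) = 1.585e+09 (92.00 dB(A)).
The limit corresponds to 10^(93/10) = 1.995e+09; subtracting the fixed part leaves 4.104e+08 for the diesel generator, i.e. 86.13 dB(A).
Required insertion loss = 96 − 86.13 = 9.87 dB.

10 dB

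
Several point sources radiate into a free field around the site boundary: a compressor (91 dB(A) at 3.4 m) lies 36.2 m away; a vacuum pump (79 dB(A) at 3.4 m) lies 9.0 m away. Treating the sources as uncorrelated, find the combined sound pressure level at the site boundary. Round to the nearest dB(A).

74 dB(A)

First find each source's level at the receiver (point-source: −20·log₁₀(r/r_ref)), then combine on an intensity basis.
compressor: 91 − 20·log₁₀(36.2/3.4) = 91 − 20.54 = 70.46 dB(A).
vacuum pump: 79 − 20·log₁₀(9.0/3.4) = 79 − 8.46 = 70.54 dB(A).
Σ 10^(L/10) = 2.244e+07 → L_total = 10·log₁₀(2.244e+07) = 73.51 dB(A).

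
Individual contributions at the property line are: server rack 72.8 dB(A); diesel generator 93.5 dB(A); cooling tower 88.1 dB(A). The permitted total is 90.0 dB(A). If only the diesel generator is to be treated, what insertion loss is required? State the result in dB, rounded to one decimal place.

8.2 dB

The untreated sources together contribute 10^(72.8/10) + 10^(88.1/10) = 6.647e+08, i.e. 88.23 dB(A).
To meet 90.0 dB(A) overall, the treated diesel generator may contribute at most 10^(90.0/10) − 6.647e+08 = 3.353e+08, i.e. 85.25 dB(A).
Required insertion loss = 93.5 − 85.25 = 8.25 dB.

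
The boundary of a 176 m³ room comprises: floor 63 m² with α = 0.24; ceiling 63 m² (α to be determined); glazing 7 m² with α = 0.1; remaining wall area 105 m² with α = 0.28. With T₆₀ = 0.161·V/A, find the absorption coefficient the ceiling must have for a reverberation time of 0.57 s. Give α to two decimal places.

Required total absorption A = 0.161·176/0.57 = 49.71 m².
Absorption from the other surfaces = 63·0.24 + 7·0.1 + 105·0.28 = 45.22 m², so the ceiling must supply 4.49 m² over 63 m².
α = 4.49/63 = 0.071.

0.07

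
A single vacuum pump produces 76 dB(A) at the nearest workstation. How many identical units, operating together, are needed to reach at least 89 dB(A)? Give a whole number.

The shortfall is 89 − 76 = 13.0 dB, and N units add 10·log₁₀ N, so need 10·log₁₀ N ≥ 13.0.
N ≥ 10^(13.0/10) = 19.953, so N = 20.

20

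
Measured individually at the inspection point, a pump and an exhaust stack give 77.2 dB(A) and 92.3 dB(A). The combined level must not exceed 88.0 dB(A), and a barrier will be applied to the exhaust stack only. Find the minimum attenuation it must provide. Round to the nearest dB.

Everything except the exhaust stack sums to 10^(77.2/10) = 5.248e+07 in linear terms, 77.20 dB(A).
To meet 88.0 dB(A) overall, the treated exhaust stack may contribute at most 10^(88.0/10) − 5.248e+07 = 5.785e+08, i.e. 87.62 dB(A).
So the exhaust stack must be reduced from 92.3 to 87.62 dB(A): IL = 4.68 dB.

5 dB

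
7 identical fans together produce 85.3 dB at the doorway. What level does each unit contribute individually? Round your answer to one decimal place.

Dividing the total intensity by 7 lowers the level by 10·log₁₀ 7 = 8.451 dB: L₁ = 85.3 − 8.451.

76.8 dB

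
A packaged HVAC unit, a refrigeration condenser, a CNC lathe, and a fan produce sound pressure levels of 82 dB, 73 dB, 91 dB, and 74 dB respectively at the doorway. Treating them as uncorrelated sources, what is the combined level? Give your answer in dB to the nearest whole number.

For uncorrelated sources the intensities add, so convert each level to linear form, sum, and take 10·log₁₀ of the total.
Σ 10^(L/10) = 10^(82/10) + 10^(73/10) + 10^(91/10) + 10^(74/10) = 1.462e+09.
L_total = 10·log₁₀(1.462e+09) = 91.65 dB.

92 dB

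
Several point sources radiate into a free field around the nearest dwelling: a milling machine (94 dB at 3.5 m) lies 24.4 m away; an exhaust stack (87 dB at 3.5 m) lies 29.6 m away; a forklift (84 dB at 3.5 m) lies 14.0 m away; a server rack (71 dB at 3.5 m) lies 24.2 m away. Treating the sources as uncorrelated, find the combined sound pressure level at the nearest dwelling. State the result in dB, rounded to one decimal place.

78.7 dB

Apply inverse-square spreading to bring every level to the receiver, then sum 10^(L/10).
milling machine: 94 − 20·log₁₀(24.4/3.5) = 94 − 16.87 = 77.13 dB.
exhaust stack: 87 − 20·log₁₀(29.6/3.5) = 87 − 18.54 = 68.46 dB.
forklift: 84 − 20·log₁₀(14.0/3.5) = 84 − 12.04 = 71.96 dB.
server rack: 71 − 20·log₁₀(24.2/3.5) = 71 − 16.79 = 54.21 dB.
Σ 10^(L/10) = 7.465e+07 → L_total = 10·log₁₀(7.465e+07) = 78.73 dB.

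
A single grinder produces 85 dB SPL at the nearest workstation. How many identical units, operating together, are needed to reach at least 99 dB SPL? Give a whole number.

26

Need L₁ + 10·log₁₀ N ≥ 99, i.e. log₁₀ N ≥ 1.40.
N ≥ 10^(14.0/10) = 25.119, so N = 26.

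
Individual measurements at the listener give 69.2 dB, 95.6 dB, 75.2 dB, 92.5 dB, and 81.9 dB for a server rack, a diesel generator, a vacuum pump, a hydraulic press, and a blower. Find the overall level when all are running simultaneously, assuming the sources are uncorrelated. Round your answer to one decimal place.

Incoherent sources combine by intensity addition: L_total = 10·log₁₀(Σ 10^(L_i/10)).
Σ 10^(L/10) = 10^(69.2/10) + 10^(95.6/10) + 10^(75.2/10) + 10^(92.5/10) + 10^(81.9/10) = 5.605e+09.
L_total = 10·log₁₀(5.605e+09) = 97.49 dB.

97.5 dB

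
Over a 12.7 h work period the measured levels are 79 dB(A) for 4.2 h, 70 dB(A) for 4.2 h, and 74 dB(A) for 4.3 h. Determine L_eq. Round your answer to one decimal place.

The energy average is taken in the linear domain: L_eq = 10·log₁₀[(Σ tᵢ·10^(Lᵢ/10))/T], T = 12.7 h.
Σ tᵢ·10^(Lᵢ/10) = 4.2·10^(79/10) + 4.2·10^(70/10) + 4.3·10^(74/10) = 4.836e+08.
L_eq = 10·log₁₀(4.836e+08/12.7) = 75.81 dB(A).

75.8 dB(A)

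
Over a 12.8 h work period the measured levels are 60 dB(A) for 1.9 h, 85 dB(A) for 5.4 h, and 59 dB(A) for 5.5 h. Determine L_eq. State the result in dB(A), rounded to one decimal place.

L_eq = 10·log₁₀[(1/T)·Σ tᵢ·10^(Lᵢ/10)] with T = 12.8 h.
Σ tᵢ·10^(Lᵢ/10) = 1.9·10^(60/10) + 5.4·10^(85/10) + 5.5·10^(59/10) = 1.714e+09.
L_eq = 10·log₁₀(1.714e+09/12.8) = 81.27 dB(A).

81.3 dB(A)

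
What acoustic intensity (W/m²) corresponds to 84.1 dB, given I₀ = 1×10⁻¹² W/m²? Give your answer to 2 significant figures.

0.00026 W/m²

I = I₀·10^(L/10) = 10⁻¹² × 10^(84.1/10) = 10^(-3.590).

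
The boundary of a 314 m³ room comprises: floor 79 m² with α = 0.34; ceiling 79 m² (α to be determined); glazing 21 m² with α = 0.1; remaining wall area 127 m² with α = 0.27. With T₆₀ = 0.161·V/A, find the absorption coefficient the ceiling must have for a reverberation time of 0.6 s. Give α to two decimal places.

A = 0.161·V/T₆₀ = 0.161·314/0.6 = 84.26 m² sabins.
Absorption from the other surfaces = 79·0.34 + 21·0.1 + 127·0.27 = 63.25 m², so the ceiling must supply 21.01 m² over 79 m².
α = 21.01/79 = 0.266.

0.27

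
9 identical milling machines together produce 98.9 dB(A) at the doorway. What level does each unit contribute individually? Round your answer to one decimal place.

89.4 dB(A)

For N identical incoherent sources L_total = L₁ + 10·log₁₀ N, so L₁ = 98.9 − 10·log₁₀(9) = 98.9 − 9.542.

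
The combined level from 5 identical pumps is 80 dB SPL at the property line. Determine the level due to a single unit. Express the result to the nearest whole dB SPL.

73 dB SPL

For N identical incoherent sources L_total = L₁ + 10·log₁₀ N, so L₁ = 80 − 10·log₁₀(5) = 80 − 6.990.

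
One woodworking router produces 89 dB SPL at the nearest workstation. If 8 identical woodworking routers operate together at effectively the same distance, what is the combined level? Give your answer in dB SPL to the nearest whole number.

98 dB SPL

N identical incoherent sources raise the level by 10·log₁₀ N.
L_total = 89 + 10·log₁₀(8) = 89 + 9.031 = 98.03 dB SPL.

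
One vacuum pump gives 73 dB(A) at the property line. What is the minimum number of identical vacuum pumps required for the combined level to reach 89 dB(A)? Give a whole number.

The shortfall is 89 − 73 = 16.0 dB, and N units add 10·log₁₀ N, so need 10·log₁₀ N ≥ 16.0.
N ≥ 10^(16.0/10) = 39.811, so N = 40.

40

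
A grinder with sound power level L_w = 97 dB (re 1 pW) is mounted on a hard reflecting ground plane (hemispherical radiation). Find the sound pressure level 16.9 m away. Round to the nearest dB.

The power spreads over a hemisphere of area 2π·r², so L_p = L_w − 10·log₁₀(2π·r²).
2π·r² = 1795 m², 10·log₁₀ of that is 32.540 dB.
L_p = 97 − 32.540 = 64.46 dB.

64 dB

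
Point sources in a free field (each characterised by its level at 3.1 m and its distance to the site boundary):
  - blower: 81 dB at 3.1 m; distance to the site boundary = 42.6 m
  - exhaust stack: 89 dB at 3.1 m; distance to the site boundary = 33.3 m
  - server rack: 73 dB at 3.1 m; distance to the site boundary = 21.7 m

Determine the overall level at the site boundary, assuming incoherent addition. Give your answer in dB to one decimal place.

69.0 dB

First find each source's level at the receiver (point-source: −20·log₁₀(r/r_ref)), then combine on an intensity basis.
blower: 81 − 20·log₁₀(42.6/3.1) = 81 − 22.76 = 58.24 dB.
exhaust stack: 89 − 20·log₁₀(33.3/3.1) = 89 − 20.62 = 68.38 dB.
server rack: 73 − 20·log₁₀(21.7/3.1) = 73 − 16.90 = 56.10 dB.
Σ 10^(L/10) = 7.958e+06 → L_total = 10·log₁₀(7.958e+06) = 69.01 dB.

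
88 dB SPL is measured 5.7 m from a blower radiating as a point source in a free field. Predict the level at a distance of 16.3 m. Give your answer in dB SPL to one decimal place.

78.9 dB SPL

For a point source, L₂ = L₁ − 20·log₁₀(r₂/r₁).
L₂ = 88 − 20·log₁₀(16.3/5.7) = 88 − 9.126 = 78.87 dB SPL.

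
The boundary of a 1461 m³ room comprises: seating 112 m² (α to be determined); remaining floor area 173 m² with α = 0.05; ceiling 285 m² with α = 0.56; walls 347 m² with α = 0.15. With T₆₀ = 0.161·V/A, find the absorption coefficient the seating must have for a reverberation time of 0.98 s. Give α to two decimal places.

From T₆₀ = 0.161·V/A, the target T₆₀ = 0.98 s needs A = 0.161·1461/0.98 = 240.02 m².
Absorption from the other surfaces = 173·0.05 + 285·0.56 + 347·0.15 = 220.30 m², so the seating must supply 19.72 m² over 112 m².
α = 19.72/112 = 0.176.

0.18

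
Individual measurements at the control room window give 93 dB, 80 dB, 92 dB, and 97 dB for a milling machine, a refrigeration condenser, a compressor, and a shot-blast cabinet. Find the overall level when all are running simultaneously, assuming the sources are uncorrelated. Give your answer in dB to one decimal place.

Incoherent sources combine by intensity addition: L_total = 10·log₁₀(Σ 10^(L_i/10)).
Σ 10^(L/10) = 10^(93/10) + 10^(80/10) + 10^(92/10) + 10^(97/10) = 8.692e+09.
L_total = 10·log₁₀(8.692e+09) = 99.39 dB.

99.4 dB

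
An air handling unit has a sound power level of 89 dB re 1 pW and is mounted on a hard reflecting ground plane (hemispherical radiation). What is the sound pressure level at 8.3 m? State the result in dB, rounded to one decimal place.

62.6 dB

Free-field hemispherical radiation: L_p = L_w − 10·log₁₀(2π·r²), r = 8.3 m.
2π·r² = 432.8 m², 10·log₁₀ of that is 26.363 dB.
L_p = 89 − 26.363 = 62.64 dB.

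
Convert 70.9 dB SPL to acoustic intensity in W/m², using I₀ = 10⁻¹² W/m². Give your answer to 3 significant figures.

1.23e-05 W/m²

I/I₀ = 10^(70.9/10) = 1.23e+07, so I = 1.23e+07 × 10⁻¹² W/m².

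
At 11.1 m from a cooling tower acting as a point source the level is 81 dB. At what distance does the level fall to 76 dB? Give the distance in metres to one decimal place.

Point-source spreading drops the level by 20·log₁₀(r₂/r₁); inverting, r₂/r₁ = 10^(ΔL/20).
r₂ = 11.1·10^((81−76)/20) = 11.1·10^(5.0/20) = 19.74 m.

19.7 m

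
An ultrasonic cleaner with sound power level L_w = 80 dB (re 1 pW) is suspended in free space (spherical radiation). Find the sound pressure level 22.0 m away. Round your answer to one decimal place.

42.2 dB

The power spreads over a sphere of area 4π·r², so L_p = L_w − 10·log₁₀(4π·r²).
4π·r² = 6082 m², 10·log₁₀ of that is 37.841 dB.
L_p = 80 − 37.841 = 42.16 dB.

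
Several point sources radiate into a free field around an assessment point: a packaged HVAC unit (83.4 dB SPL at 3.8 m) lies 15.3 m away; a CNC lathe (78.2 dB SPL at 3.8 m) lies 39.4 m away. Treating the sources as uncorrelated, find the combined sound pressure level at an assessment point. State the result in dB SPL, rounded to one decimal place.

Apply inverse-square spreading to bring every level to the receiver, then sum 10^(L/10).
packaged HVAC unit: 83.4 − 20·log₁₀(15.3/3.8) = 83.4 − 12.10 = 71.30 dB SPL.
CNC lathe: 78.2 − 20·log₁₀(39.4/3.8) = 78.2 − 20.31 = 57.89 dB SPL.
Σ 10^(L/10) = 1.411e+07 → L_total = 10·log₁₀(1.411e+07) = 71.50 dB SPL.

71.5 dB SPL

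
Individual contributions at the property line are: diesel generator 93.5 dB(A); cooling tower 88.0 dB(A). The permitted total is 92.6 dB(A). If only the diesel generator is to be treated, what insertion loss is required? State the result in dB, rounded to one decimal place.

2.7 dB

Fixed contribution from the other source: Σ 10^(L/10) = 10^(88.0/10) = 6.310e+08 (88.00 dB(A)).
To meet 92.6 dB(A) overall, the treated diesel generator may contribute at most 10^(92.6/10) − 6.310e+08 = 1.189e+09, i.e. 90.75 dB(A).
So the diesel generator must be reduced from 93.5 to 90.75 dB(A): IL = 2.75 dB.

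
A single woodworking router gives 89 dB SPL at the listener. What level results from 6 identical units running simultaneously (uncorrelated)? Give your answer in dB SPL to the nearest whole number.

97 dB SPL

L_total = L₁ + 10·log₁₀ N for N identical incoherent sources.
L_total = 89 + 10·log₁₀(6) = 89 + 7.782 = 96.78 dB SPL.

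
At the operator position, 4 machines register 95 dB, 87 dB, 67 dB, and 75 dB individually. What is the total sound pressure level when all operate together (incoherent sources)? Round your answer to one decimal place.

Incoherent sources combine by intensity addition: L_total = 10·log₁₀(Σ 10^(L_i/10)).
Σ 10^(L/10) = 10^(95/10) + 10^(87/10) + 10^(67/10) + 10^(75/10) = 3.700e+09.
L_total = 10·log₁₀(3.700e+09) = 95.68 dB.

95.7 dB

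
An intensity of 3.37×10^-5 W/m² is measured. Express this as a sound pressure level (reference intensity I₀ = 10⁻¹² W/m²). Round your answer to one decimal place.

L = 10·log₁₀(I/I₀) = 10·log₁₀(3.37×10^-5/10⁻¹²) = 10·log₁₀(3.37×10^7).
L = 10·(0.5276 + 7) = 75.28 dB.

75.3 dB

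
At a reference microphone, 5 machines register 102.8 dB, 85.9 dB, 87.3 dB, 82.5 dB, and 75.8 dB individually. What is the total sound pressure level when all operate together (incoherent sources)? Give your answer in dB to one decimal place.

Incoherent sources combine by intensity addition: L_total = 10·log₁₀(Σ 10^(L_i/10)).
Σ 10^(L/10) = 10^(102.8/10) + 10^(85.9/10) + 10^(87.3/10) + 10^(82.5/10) + 10^(75.8/10) = 2.020e+10.
L_total = 10·log₁₀(2.020e+10) = 103.05 dB.

103.1 dB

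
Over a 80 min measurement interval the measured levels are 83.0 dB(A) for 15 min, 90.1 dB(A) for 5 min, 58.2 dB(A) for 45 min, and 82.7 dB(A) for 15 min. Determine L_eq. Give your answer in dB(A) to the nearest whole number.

81 dB(A)

The energy average is taken in the linear domain: L_eq = 10·log₁₀[(Σ tᵢ·10^(Lᵢ/10))/T], T = 80 min.
Σ tᵢ·10^(Lᵢ/10) = 15·10^(83.0/10) + 5·10^(90.1/10) + 45·10^(58.2/10) + 15·10^(82.7/10) = 1.093e+10.
L_eq = 10·log₁₀(1.093e+10/80) = 81.36 dB(A).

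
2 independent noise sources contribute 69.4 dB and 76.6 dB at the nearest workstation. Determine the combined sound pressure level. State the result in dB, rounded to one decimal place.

For uncorrelated sources the intensities add, so convert each level to linear form, sum, and take 10·log₁₀ of the total.
Σ 10^(L/10) = 10^(69.4/10) + 10^(76.6/10) = 5.442e+07.
L_total = 10·log₁₀(5.442e+07) = 77.36 dB.

77.4 dB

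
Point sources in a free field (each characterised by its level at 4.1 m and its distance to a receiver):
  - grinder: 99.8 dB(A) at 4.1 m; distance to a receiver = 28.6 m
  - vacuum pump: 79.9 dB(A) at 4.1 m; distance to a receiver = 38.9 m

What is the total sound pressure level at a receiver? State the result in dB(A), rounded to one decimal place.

First find each source's level at the receiver (point-source: −20·log₁₀(r/r_ref)), then combine on an intensity basis.
grinder: 99.8 − 20·log₁₀(28.6/4.1) = 99.8 − 16.87 = 82.93 dB(A).
vacuum pump: 79.9 − 20·log₁₀(38.9/4.1) = 79.9 − 19.54 = 60.36 dB(A).
Σ 10^(L/10) = 1.973e+08 → L_total = 10·log₁₀(1.973e+08) = 82.95 dB(A).

83.0 dB(A)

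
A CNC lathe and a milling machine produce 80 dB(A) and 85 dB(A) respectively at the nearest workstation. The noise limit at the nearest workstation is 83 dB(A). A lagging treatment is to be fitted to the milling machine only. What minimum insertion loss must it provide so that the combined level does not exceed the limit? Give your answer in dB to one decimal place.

The untreated sources together contribute 10^(80/10) = 1.000e+08, i.e. 80.00 dB(A).
To meet 83 dB(A) overall, the treated milling machine may contribute at most 10^(83/10) − 1.000e+08 = 9.953e+07, i.e. 79.98 dB(A).
Required insertion loss = 85 − 79.98 = 5.02 dB.

5.0 dB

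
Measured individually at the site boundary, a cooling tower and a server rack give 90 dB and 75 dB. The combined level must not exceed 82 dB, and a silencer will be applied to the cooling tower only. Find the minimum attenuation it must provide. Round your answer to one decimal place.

9.0 dB

The untreated sources together contribute 10^(75/10) = 3.162e+07, i.e. 75.00 dB.
The limit corresponds to 10^(82/10) = 1.585e+08; subtracting the fixed part leaves 1.269e+08 for the cooling tower, i.e. 81.03 dB.
So the cooling tower must be reduced from 90 to 81.03 dB: IL = 8.97 dB.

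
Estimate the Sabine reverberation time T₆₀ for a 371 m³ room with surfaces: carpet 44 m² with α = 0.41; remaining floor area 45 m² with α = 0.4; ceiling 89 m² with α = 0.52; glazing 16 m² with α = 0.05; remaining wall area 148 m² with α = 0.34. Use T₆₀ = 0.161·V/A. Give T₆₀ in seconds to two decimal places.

Total absorption A = 44·0.41 + 45·0.4 + 89·0.52 + 16·0.05 + 148·0.34 = 133.44 m² sabins.
T₆₀ = 0.161·V/A = 0.161·371/133.44 = 0.448 s.

0.45 s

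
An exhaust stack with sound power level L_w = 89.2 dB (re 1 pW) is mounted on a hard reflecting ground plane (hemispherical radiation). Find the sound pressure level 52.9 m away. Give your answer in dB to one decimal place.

46.7 dB

Free-field hemispherical radiation: L_p = L_w − 10·log₁₀(2π·r²), r = 52.9 m.
2π·r² = 1.758e+04 m², 10·log₁₀ of that is 42.451 dB.
L_p = 89.2 − 42.451 = 46.75 dB.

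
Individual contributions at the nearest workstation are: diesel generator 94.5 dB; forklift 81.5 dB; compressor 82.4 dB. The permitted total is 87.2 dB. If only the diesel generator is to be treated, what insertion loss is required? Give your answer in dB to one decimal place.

11.3 dB

Fixed contribution from the other sources: Σ 10^(L/10) = 10^(81.5/10) + 10^(82.4/10) = 3.150e+08 (84.98 dB).
To meet 87.2 dB overall, the treated diesel generator may contribute at most 10^(87.2/10) − 3.150e+08 = 2.098e+08, i.e. 83.22 dB.
Required insertion loss = 94.5 − 83.22 = 11.28 dB.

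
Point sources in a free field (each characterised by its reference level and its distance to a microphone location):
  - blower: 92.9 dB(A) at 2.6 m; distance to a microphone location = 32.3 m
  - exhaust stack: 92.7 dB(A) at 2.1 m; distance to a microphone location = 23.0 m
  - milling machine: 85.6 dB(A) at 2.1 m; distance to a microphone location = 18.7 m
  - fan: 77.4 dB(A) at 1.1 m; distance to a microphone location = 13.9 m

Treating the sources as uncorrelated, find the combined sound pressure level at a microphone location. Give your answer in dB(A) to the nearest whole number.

75 dB(A)

Propagate each source to the receiver with L = L_ref − 20·log₁₀(r/r_ref), then add intensities.
blower: 92.9 − 20·log₁₀(32.3/2.6) = 92.9 − 21.88 = 71.02 dB(A).
exhaust stack: 92.7 − 20·log₁₀(23.0/2.1) = 92.7 − 20.79 = 71.91 dB(A).
milling machine: 85.6 − 20·log₁₀(18.7/2.1) = 85.6 − 18.99 = 66.61 dB(A).
fan: 77.4 − 20·log₁₀(13.9/1.1) = 77.4 − 22.03 = 55.37 dB(A).
Σ 10^(L/10) = 3.308e+07 → L_total = 10·log₁₀(3.308e+07) = 75.20 dB(A).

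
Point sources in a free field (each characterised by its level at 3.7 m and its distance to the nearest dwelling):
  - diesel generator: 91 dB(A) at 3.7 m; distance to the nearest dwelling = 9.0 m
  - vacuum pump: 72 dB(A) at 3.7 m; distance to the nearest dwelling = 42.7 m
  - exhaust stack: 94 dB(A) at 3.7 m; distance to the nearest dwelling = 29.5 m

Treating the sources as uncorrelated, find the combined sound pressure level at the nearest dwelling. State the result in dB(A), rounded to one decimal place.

84.0 dB(A)

Apply inverse-square spreading to bring every level to the receiver, then sum 10^(L/10).
diesel generator: 91 − 20·log₁₀(9.0/3.7) = 91 − 7.72 = 83.28 dB(A).
vacuum pump: 72 − 20·log₁₀(42.7/3.7) = 72 − 21.24 = 50.76 dB(A).
exhaust stack: 94 − 20·log₁₀(29.5/3.7) = 94 − 18.03 = 75.97 dB(A).
Σ 10^(L/10) = 2.524e+08 → L_total = 10·log₁₀(2.524e+08) = 84.02 dB(A).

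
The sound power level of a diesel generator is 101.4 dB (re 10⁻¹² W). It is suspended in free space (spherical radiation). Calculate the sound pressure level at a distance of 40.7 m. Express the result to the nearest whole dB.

58 dB

Free-field spherical radiation: L_p = L_w − 10·log₁₀(4π·r²), r = 40.7 m.
4π·r² = 2.082e+04 m², 10·log₁₀ of that is 43.184 dB.
L_p = 101.4 − 43.184 = 58.22 dB.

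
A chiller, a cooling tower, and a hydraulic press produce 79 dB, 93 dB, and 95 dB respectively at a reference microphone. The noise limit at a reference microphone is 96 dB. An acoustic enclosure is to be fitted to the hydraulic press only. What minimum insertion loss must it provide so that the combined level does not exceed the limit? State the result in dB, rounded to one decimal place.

Everything except the hydraulic press sums to 10^(79/10) + 10^(93/10) = 2.075e+09 in linear terms, 93.17 dB.
To meet 96 dB overall, the treated hydraulic press may contribute at most 10^(96/10) − 2.075e+09 = 1.906e+09, i.e. 92.80 dB.
Required insertion loss = 95 − 92.80 = 2.20 dB.

2.2 dB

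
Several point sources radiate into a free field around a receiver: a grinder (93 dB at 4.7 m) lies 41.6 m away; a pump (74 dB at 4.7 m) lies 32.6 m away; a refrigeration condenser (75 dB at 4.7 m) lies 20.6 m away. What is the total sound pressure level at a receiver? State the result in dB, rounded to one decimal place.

Apply inverse-square spreading to bring every level to the receiver, then sum 10^(L/10).
grinder: 93 − 20·log₁₀(41.6/4.7) = 93 − 18.94 = 74.06 dB.
pump: 74 − 20·log₁₀(32.6/4.7) = 74 − 16.82 = 57.18 dB.
refrigeration condenser: 75 − 20·log₁₀(20.6/4.7) = 75 − 12.84 = 62.16 dB.
Σ 10^(L/10) = 2.764e+07 → L_total = 10·log₁₀(2.764e+07) = 74.41 dB.

74.4 dB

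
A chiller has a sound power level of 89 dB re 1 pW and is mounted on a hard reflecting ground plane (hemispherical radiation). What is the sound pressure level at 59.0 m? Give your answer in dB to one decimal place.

45.6 dB

Free-field hemispherical radiation: L_p = L_w − 10·log₁₀(2π·r²), r = 59.0 m.
2π·r² = 2.187e+04 m², 10·log₁₀ of that is 43.399 dB.
L_p = 89 − 43.399 = 45.60 dB.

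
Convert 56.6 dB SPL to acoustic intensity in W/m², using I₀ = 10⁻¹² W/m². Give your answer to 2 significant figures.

I/I₀ = 10^(56.6/10) = 4.571e+05, so I = 4.571e+05 × 10⁻¹² W/m².

4.6e-07 W/m²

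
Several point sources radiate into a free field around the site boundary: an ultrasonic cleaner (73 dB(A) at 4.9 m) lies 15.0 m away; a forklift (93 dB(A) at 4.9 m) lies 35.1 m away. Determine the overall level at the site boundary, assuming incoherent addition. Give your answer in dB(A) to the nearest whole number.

76 dB(A)

First find each source's level at the receiver (point-source: −20·log₁₀(r/r_ref)), then combine on an intensity basis.
ultrasonic cleaner: 73 − 20·log₁₀(15.0/4.9) = 73 − 9.72 = 63.28 dB(A).
forklift: 93 − 20·log₁₀(35.1/4.9) = 93 − 17.10 = 75.90 dB(A).
Σ 10^(L/10) = 4.101e+07 → L_total = 10·log₁₀(4.101e+07) = 76.13 dB(A).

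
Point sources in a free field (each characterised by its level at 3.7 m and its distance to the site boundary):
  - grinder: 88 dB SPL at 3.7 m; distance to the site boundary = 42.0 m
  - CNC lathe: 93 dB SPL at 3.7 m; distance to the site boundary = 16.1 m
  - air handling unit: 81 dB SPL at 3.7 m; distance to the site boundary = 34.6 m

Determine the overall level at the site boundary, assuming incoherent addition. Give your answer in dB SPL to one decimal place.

80.5 dB SPL

Propagate each source to the receiver with L = L_ref − 20·log₁₀(r/r_ref), then add intensities.
grinder: 88 − 20·log₁₀(42.0/3.7) = 88 − 21.10 = 66.90 dB SPL.
CNC lathe: 93 − 20·log₁₀(16.1/3.7) = 93 − 12.77 = 80.23 dB SPL.
air handling unit: 81 − 20·log₁₀(34.6/3.7) = 81 − 19.42 = 61.58 dB SPL.
Σ 10^(L/10) = 1.117e+08 → L_total = 10·log₁₀(1.117e+08) = 80.48 dB SPL.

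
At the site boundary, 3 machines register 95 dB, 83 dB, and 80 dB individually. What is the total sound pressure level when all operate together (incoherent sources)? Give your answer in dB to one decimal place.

95.4 dB

Incoherent sources combine by intensity addition: L_total = 10·log₁₀(Σ 10^(L_i/10)).
Σ 10^(L/10) = 10^(95/10) + 10^(83/10) + 10^(80/10) = 3.462e+09.
L_total = 10·log₁₀(3.462e+09) = 95.39 dB.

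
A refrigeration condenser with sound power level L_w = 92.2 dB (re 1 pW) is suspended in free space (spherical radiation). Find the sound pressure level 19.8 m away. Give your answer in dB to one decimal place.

55.3 dB

The power spreads over a sphere of area 4π·r², so L_p = L_w − 10·log₁₀(4π·r²).
4π·r² = 4927 m², 10·log₁₀ of that is 36.925 dB.
L_p = 92.2 − 36.925 = 55.27 dB.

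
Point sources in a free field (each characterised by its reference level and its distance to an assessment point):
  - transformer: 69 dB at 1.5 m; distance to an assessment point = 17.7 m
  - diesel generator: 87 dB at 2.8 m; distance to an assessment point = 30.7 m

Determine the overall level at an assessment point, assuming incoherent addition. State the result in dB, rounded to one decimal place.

First find each source's level at the receiver (point-source: −20·log₁₀(r/r_ref)), then combine on an intensity basis.
transformer: 69 − 20·log₁₀(17.7/1.5) = 69 − 21.44 = 47.56 dB.
diesel generator: 87 − 20·log₁₀(30.7/2.8) = 87 − 20.80 = 66.20 dB.
Σ 10^(L/10) = 4.226e+06 → L_total = 10·log₁₀(4.226e+06) = 66.26 dB.

66.3 dB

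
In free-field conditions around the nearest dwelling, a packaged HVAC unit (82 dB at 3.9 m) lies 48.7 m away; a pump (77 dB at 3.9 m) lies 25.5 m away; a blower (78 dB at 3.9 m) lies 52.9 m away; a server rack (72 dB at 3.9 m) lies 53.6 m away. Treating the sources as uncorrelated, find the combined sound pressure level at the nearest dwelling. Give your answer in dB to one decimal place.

64.2 dB

Apply inverse-square spreading to bring every level to the receiver, then sum 10^(L/10).
packaged HVAC unit: 82 − 20·log₁₀(48.7/3.9) = 82 − 21.93 = 60.07 dB.
pump: 77 − 20·log₁₀(25.5/3.9) = 77 − 16.31 = 60.69 dB.
blower: 78 − 20·log₁₀(52.9/3.9) = 78 − 22.65 = 55.35 dB.
server rack: 72 − 20·log₁₀(53.6/3.9) = 72 − 22.76 = 49.24 dB.
Σ 10^(L/10) = 2.616e+06 → L_total = 10·log₁₀(2.616e+06) = 64.18 dB.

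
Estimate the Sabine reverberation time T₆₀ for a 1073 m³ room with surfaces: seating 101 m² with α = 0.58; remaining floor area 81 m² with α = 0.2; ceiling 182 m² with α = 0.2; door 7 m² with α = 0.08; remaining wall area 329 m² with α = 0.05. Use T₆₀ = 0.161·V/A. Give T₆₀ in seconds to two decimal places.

1.35 s

Total absorption A = 101·0.58 + 81·0.2 + 182·0.2 + 7·0.08 + 329·0.05 = 128.19 m² sabins.
T₆₀ = 0.161 × 1073 / 128.19 = 1.348 s.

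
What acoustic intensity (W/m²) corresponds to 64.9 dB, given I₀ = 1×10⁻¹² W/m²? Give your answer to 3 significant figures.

I/I₀ = 10^(64.9/10) = 3.09e+06, so I = 3.09e+06 × 10⁻¹² W/m².

3.09e-06 W/m²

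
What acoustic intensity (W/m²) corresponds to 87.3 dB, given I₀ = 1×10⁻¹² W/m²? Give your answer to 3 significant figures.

0.000537 W/m²

I = I₀·10^(L/10) = 10⁻¹² × 10^(87.3/10) = 10^(-3.270).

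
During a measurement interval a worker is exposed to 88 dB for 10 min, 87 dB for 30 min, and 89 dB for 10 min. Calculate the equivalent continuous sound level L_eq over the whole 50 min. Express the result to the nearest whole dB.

88 dB

Weight each interval's intensity by its duration and average over T = 50 min:
Σ tᵢ·10^(Lᵢ/10) = 10·10^(88/10) + 30·10^(87/10) + 10·10^(89/10) = 2.929e+10.
L_eq = 10·log₁₀(2.929e+10/50) = 87.68 dB.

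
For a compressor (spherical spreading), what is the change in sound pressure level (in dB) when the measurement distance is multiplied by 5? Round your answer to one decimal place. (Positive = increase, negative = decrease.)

-14.0 dB

With spherical spreading the level changes by −20·log₁₀(r₂/r₁).
ΔL = −20·log₁₀(5) = -13.98 dB.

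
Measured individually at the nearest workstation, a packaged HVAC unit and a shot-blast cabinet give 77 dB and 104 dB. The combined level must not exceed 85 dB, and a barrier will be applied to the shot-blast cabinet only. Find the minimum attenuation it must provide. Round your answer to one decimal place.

19.7 dB

The untreated sources together contribute 10^(77/10) = 5.012e+07, i.e. 77.00 dB.
The limit corresponds to 10^(85/10) = 3.162e+08; subtracting the fixed part leaves 2.661e+08 for the shot-blast cabinet, i.e. 84.25 dB.
Required insertion loss = 104 − 84.25 = 19.75 dB.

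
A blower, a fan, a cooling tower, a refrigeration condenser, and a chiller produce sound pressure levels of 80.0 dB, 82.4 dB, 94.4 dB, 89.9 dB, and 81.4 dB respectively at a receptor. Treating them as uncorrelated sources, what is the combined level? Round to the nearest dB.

Incoherent sources combine by intensity addition: L_total = 10·log₁₀(Σ 10^(L_i/10)).
Σ 10^(L/10) = 10^(80.0/10) + 10^(82.4/10) + 10^(94.4/10) + 10^(89.9/10) + 10^(81.4/10) = 4.143e+09.
L_total = 10·log₁₀(4.143e+09) = 96.17 dB.

96 dB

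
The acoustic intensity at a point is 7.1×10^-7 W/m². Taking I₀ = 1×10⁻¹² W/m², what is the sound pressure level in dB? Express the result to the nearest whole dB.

59 dB

I/I₀ = 7.1×10^-7/10⁻¹² = 7.1×10^5, and L = 10·log₁₀(I/I₀).
L = 10·(0.8513 + 5) = 58.51 dB.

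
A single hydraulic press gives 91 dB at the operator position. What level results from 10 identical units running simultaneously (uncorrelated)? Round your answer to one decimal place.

With 10 equal, uncorrelated contributions the intensity is 10× that of one unit, giving a rise of 10·log₁₀ 10.
L_total = 91 + 10·log₁₀(10) = 91 + 10.000 = 101.00 dB.

101.0 dB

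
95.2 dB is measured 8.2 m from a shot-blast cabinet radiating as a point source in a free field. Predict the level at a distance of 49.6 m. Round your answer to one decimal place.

79.6 dB

Point-source attenuation: ΔL = 20·log₁₀(r₂/r₁) = 20·log₁₀(49.6/8.2) = 15.633 dB.
L₂ = 95.2 − 20·log₁₀(49.6/8.2) = 95.2 − 15.633 = 79.57 dB.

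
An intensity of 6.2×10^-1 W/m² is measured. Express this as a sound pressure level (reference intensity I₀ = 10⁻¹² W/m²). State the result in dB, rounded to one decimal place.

L = 10·log₁₀(I/I₀) = 10·log₁₀(6.2×10^-1/10⁻¹²) = 10·log₁₀(6.2×10^11).
L = 10·(0.7924 + 11) = 117.92 dB.

117.9 dB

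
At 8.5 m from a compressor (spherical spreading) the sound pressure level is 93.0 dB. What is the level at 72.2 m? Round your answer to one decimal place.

74.4 dB

Spherical spreading from a point source gives a 20·log₁₀(r₂/r₁) drop.
L₂ = 93.0 − 20·log₁₀(72.2/8.5) = 93.0 − 18.582 = 74.42 dB.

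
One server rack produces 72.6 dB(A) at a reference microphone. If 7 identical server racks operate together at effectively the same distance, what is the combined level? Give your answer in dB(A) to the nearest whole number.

81 dB(A)

N identical incoherent sources raise the level by 10·log₁₀ N.
L_total = 72.6 + 10·log₁₀(7) = 72.6 + 8.451 = 81.05 dB(A).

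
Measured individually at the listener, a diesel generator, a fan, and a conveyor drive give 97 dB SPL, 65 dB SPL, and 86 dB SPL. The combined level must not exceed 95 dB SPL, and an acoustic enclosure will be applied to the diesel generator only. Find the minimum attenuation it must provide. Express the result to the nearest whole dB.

3 dB

Everything except the diesel generator sums to 10^(65/10) + 10^(86/10) = 4.013e+08 in linear terms, 86.03 dB SPL.
The limit corresponds to 10^(95/10) = 3.162e+09; subtracting the fixed part leaves 2.761e+09 for the diesel generator, i.e. 94.41 dB SPL.
Required insertion loss = 97 − 94.41 = 2.59 dB.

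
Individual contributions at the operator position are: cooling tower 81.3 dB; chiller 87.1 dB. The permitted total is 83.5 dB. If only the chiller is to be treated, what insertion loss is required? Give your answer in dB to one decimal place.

7.6 dB

Fixed contribution from the other source: Σ 10^(L/10) = 10^(81.3/10) = 1.349e+08 (81.30 dB).
The limit corresponds to 10^(83.5/10) = 2.239e+08; subtracting the fixed part leaves 8.898e+07 for the chiller, i.e. 79.49 dB.
Required insertion loss = 87.1 − 79.49 = 7.61 dB.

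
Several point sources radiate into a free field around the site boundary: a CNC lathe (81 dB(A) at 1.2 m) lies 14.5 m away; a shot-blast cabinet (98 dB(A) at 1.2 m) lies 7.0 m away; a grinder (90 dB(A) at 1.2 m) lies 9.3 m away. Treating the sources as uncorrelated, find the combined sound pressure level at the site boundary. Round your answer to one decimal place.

Apply inverse-square spreading to bring every level to the receiver, then sum 10^(L/10).
CNC lathe: 81 − 20·log₁₀(14.5/1.2) = 81 − 21.64 = 59.36 dB(A).
shot-blast cabinet: 98 − 20·log₁₀(7.0/1.2) = 98 − 15.32 = 82.68 dB(A).
grinder: 90 − 20·log₁₀(9.3/1.2) = 90 − 17.79 = 72.21 dB(A).
Σ 10^(L/10) = 2.029e+08 → L_total = 10·log₁₀(2.029e+08) = 83.07 dB(A).

83.1 dB(A)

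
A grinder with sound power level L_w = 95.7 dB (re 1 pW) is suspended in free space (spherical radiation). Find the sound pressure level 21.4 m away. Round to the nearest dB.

The power spreads over a sphere of area 4π·r², so L_p = L_w − 10·log₁₀(4π·r²).
4π·r² = 5755 m², 10·log₁₀ of that is 37.600 dB.
L_p = 95.7 − 37.600 = 58.10 dB.

58 dB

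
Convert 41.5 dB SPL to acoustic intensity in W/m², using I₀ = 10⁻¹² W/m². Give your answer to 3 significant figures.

1.41e-08 W/m²

L = 10·log₁₀(I/I₀) ⇒ I = I₀·10^(L/10) = 10⁻¹² × 10^4.15.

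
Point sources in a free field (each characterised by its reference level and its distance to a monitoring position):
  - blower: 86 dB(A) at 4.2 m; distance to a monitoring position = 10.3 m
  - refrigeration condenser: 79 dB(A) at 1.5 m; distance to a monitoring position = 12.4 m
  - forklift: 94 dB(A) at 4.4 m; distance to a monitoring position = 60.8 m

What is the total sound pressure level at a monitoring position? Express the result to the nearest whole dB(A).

79 dB(A)

Propagate each source to the receiver with L = L_ref − 20·log₁₀(r/r_ref), then add intensities.
blower: 86 − 20·log₁₀(10.3/4.2) = 86 − 7.79 = 78.21 dB(A).
refrigeration condenser: 79 − 20·log₁₀(12.4/1.5) = 79 − 18.35 = 60.65 dB(A).
forklift: 94 − 20·log₁₀(60.8/4.4) = 94 − 22.81 = 71.19 dB(A).
Σ 10^(L/10) = 8.051e+07 → L_total = 10·log₁₀(8.051e+07) = 79.06 dB(A).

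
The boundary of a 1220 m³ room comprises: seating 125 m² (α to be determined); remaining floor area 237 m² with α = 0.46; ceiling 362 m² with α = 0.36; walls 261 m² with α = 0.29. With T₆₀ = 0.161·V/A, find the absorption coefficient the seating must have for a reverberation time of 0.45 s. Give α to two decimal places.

A = 0.161·V/T₆₀ = 0.161·1220/0.45 = 436.49 m² sabins.
Absorption from the other surfaces = 237·0.46 + 362·0.36 + 261·0.29 = 315.03 m², so the seating must supply 121.46 m² over 125 m².
α = 121.46/125 = 0.972.

0.97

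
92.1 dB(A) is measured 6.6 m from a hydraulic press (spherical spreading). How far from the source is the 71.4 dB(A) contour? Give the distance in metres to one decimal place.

71.5 m

Point-source spreading drops the level by 20·log₁₀(r₂/r₁); inverting, r₂/r₁ = 10^(ΔL/20).
r₂ = 6.6·10^((92.1−71.4)/20) = 6.6·10^(20.7/20) = 71.54 m.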